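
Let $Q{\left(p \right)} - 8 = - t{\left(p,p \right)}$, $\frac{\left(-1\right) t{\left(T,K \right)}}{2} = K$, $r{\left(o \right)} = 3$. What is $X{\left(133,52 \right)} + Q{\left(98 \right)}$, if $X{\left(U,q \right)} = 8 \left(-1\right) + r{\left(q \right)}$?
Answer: $199$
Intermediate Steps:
$t{\left(T,K \right)} = - 2 K$
$Q{\left(p \right)} = 8 + 2 p$ ($Q{\left(p \right)} = 8 - - 2 p = 8 + 2 p$)
$X{\left(U,q \right)} = -5$ ($X{\left(U,q \right)} = 8 \left(-1\right) + 3 = -8 + 3 = -5$)
$X{\left(133,52 \right)} + Q{\left(98 \right)} = -5 + \left(8 + 2 \cdot 98\right) = -5 + \left(8 + 196\right) = -5 + 204 = 199$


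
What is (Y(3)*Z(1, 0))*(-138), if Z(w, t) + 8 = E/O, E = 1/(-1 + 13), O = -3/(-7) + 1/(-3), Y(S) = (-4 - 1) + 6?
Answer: 3933/4 ≈ 983.25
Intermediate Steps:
Y(S) = 1 (Y(S) = -5 + 6 = 1)
O = 2/21 (O = -3*(-⅐) + 1*(-⅓) = 3/7 - ⅓ = 2/21 ≈ 0.095238)
E = 1/12 ≈ 0.083333
Z(w, t) = -57/8 (Z(w, t) = -8 + 1/(12*(2/21)) = -8 + (1/12)*(21/2) = -8 + 7/8 = -57/8)
(Y(3)*Z(1, 0))*(-138) = (1*(-57/8))*(-138) = -57/8*(-138) = 3933/4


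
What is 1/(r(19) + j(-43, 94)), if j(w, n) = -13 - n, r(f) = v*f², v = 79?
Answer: 1/28412 ≈ 3.5196e-5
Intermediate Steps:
r(f) = 79*f²
1/(r(19) + j(-43, 94)) = 1/(79*19² + (-13 - 1*94)) = 1/(79*361 + (-13 - 94)) = 1/(28519 - 107) = 1/28412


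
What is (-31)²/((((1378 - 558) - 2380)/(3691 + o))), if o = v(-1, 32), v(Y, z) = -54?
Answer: -3495157/1560 ≈ -2240.5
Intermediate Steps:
o = -54
(-31)²/((((1378 - 558) - 2380)/(3691 + o))) = (-31)²/((((1378 - 558) - 2380)/(3691 - 54))) = 961/(((820 - 2380)/3637)) = 961/((-1560*1/3637)) = 961/(-1560/3637) = 961*(-3637/1560) = -3495157/1560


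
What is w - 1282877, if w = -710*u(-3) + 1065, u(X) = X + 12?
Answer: -1288202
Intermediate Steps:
u(X) = 12 + X
w = -5325 (w = -710*(12 - 3) + 1065 = -710*9 + 1065 = -6390 + 1065 = -5325)
w - 1282877 = -5325 - 1282877 = -1288202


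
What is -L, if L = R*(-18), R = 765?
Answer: 13770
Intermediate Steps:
L = -13770 (L = 765*(-18) = -13770)
-L = -1*(-13770) = 13770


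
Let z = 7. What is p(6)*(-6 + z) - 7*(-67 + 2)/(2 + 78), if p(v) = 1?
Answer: 107/16 ≈ 6.6875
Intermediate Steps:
p(6)*(-6 + z) - 7*(-67 + 2)/(2 + 78) = 1*(-6 + 7) - 7*(-67 + 2)/(2 + 78) = 1*1 - (-455)/80 = 1 - (-455)/80 = 1 - 7*(-13/16) = 1 + 91/16 = 107/16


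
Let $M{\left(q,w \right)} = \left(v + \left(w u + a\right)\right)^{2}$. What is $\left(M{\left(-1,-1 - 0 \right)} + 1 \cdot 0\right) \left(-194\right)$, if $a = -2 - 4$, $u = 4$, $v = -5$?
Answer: $-43650$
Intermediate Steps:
$a = -6$ ($a = -2 - 4 = -6$)
$M{\left(q,w \right)} = \left(-11 + 4 w\right)^{2}$ ($M{\left(q,w \right)} = \left(-5 + \left(w 4 - 6\right)\right)^{2} = \left(-5 + \left(4 w - 6\right)\right)^{2} = \left(-5 + \left(-6 + 4 w\right)\right)^{2} = \left(-11 + 4 w\right)^{2}$)
$\left(M{\left(-1,-1 - 0 \right)} + 1 \cdot 0\right) \left(-194\right) = \left(\left(-11 + 4 \left(-1 - 0\right)\right)^{2} + 1 \cdot 0\right) \left(-194\right) = \left(\left(-11 + 4 \left(-1 + 0\right)\right)^{2} + 0\right) \left(-194\right) = \left(\left(-11 + 4 \left(-1\right)\right)^{2} + 0\right) \left(-194\right) = \left(\left(-11 - 4\right)^{2} + 0\right) \left(-194\right) = \left(\left(-15\right)^{2} + 0\right) \left(-194\right) = \left(225 + 0\right) \left(-194\right) = 225 \left(-194\right) = -43650$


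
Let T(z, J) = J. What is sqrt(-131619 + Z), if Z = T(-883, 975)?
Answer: 6*I*sqrt(3629) ≈ 361.45*I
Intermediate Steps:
Z = 975
sqrt(-131619 + Z) = sqrt(-131619 + 975) = sqrt(-130644) = 6*I*sqrt(3629)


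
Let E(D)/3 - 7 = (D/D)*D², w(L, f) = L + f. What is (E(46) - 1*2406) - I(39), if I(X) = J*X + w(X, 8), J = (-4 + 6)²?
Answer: 3760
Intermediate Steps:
J = 4 (J = 2² = 4)
E(D) = 21 + 3*D² (E(D) = 21 + 3*((D/D)*D²) = 21 + 3*(1*D²) = 21 + 3*D²)
I(X) = 8 + 5*X (I(X) = 4*X + (X + 8) = 4*X + (8 + X) = 8 + 5*X)
(E(46) - 1*2406) - I(39) = ((21 + 3*46²) - 1*2406) - (8 + 5*39) = ((21 + 3*2116) - 2406) - (8 + 195) = ((21 + 6348) - 2406) - 1*203 = (6369 - 2406) - 203 = 3963 - 203 = 3760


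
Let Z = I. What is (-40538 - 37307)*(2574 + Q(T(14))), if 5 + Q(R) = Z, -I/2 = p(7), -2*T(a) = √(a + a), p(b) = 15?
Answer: -197648455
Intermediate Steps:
T(a) = -√2*√a/2 (T(a) = -√(a + a)/2 = -√2*√a/2)
I = -30 (I = -2*15 = -30)
Z = -30
Q(R) = -35 (Q(R) = -5 - 30 = -35)
(-40538 - 37307)*(2574 + Q(T(14))) = (-40538 - 37307)*(2574 - 35) = -77845*2539 = -197648455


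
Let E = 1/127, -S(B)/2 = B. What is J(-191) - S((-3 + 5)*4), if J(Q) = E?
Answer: 2033/127 ≈ 16.008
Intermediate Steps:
S(B) = -2*B
E = 1/127 ≈ 0.0078740
J(Q) = 1/127
J(-191) - S((-3 + 5)*4) = 1/127 - (-2)*(-3 + 5)*4 = 1/127 - (-2)*2*4 = 1/127 - (-2)*8 = 1/127 - 1*(-16) = 1/127 + 16 = 2033/127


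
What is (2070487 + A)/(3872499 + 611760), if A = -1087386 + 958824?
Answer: 1941925/4484259 ≈ 0.43305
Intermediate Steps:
A = -128562
(2070487 + A)/(3872499 + 611760) = (2070487 - 128562)/(3872499 + 611760) = 1941925/4484259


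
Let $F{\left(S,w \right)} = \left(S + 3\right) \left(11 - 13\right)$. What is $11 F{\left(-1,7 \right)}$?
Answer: $-44$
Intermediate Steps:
$F{\left(S,w \right)} = -6 - 2 S$ ($F{\left(S,w \right)} = \left(3 + S\right) \left(-2\right) = -6 - 2 S$)
$11 F{\left(-1,7 \right)} = 11 \left(-6 - -2\right) = 11 \left(-6 + 2\right) = 11 \left(-4\right) = -44$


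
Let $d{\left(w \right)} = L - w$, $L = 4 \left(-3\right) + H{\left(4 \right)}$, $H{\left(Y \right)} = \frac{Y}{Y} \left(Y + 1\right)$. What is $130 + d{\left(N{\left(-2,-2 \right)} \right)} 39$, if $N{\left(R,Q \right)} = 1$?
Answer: $-182$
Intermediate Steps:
$H{\left(Y \right)} = 1 + Y$ ($H{\left(Y \right)} = 1 \left(1 + Y\right) = 1 + Y$)
$L = -7$ ($L = 4 \left(-3\right) + \left(1 + 4\right) = -12 + 5 = -7$)
$d{\left(w \right)} = -7 - w$
$130 + d{\left(N{\left(-2,-2 \right)} \right)} 39 = 130 + \left(-7 - 1\right) 39 = 130 - 312 = -182$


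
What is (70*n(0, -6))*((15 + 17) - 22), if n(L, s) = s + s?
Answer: -8400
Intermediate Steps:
n(L, s) = 2*s
(70*n(0, -6))*((15 + 17) - 22) = (70*(2*(-6)))*((15 + 17) - 22) = (70*(-12))*(32 - 22) = -840*10 = -8400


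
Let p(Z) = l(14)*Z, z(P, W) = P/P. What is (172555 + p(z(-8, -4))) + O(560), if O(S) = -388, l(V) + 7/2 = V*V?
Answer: 344719/2 ≈ 1.7236e+5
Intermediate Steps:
z(P, W) = 1
l(V) = -7/2 + V² (l(V) = -7/2 + V*V = -7/2 + V²)
p(Z) = 385*Z/2 (p(Z) = (-7/2 + 14²)*Z = (-7/2 + 196)*Z = 385*Z/2)
(172555 + p(z(-8, -4))) + O(560) = (172555 + (385/2)*1) - 388 = (172555 + 385/2) - 388 = 345495/2 - 388 = 344719/2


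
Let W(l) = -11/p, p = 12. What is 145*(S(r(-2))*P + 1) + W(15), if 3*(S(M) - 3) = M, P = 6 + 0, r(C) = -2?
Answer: 26089/12 ≈ 2174.1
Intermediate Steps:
P = 6
S(M) = 3 + M/3
W(l) = -11/12
145*(S(r(-2))*P + 1) + W(15) = 145*((3 + (⅓)*(-2))*6 + 1) - 11/12 = 145*((3 - ⅔)*6 + 1) - 11/12 = 145*((7/3)*6 + 1) - 11/12 = 145*(14 + 1) - 11/12 = 145*15 - 11/12 = 2175 - 11/12 = 26089/12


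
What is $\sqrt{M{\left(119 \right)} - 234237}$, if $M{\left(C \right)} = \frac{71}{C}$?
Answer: $\frac{2 i \sqrt{829255427}}{119} \approx 483.98 i$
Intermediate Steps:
$\sqrt{M{\left(119 \right)} - 234237} = \sqrt{\frac{71}{119} - 234237} = \sqrt{- \frac{27874132}{119}} = \frac{2 i \sqrt{829255427}}{119}$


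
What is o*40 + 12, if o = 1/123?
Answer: 1516/123 ≈ 12.325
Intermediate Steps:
o = 1/123 ≈ 0.0081301
o*40 + 12 = (1/123)*40 + 12 = 40/123 + 12 = 1516/123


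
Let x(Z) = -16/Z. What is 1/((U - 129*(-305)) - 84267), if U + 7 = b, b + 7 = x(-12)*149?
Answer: -3/134212 ≈ -2.2353e-5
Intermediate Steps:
b = 575/3 (b = -7 - 16/(-12)*149 = -7 - 16*(-1/12)*149 = -7 + (4/3)*149 = -7 + 596/3 = 575/3 ≈ 191.67)
U = 554/3 (U = -7 + 575/3 = 554/3 ≈ 184.67)
1/((U - 129*(-305)) - 84267) = 1/((554/3 - 129*(-305)) - 84267) = 1/((554/3 - 1*(-39345)) - 84267) = 1/((554/3 + 39345) - 84267) = 1/(118589/3 - 84267) = 1/(-134212/3) = -3/134212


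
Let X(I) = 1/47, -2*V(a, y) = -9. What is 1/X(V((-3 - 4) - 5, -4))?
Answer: 47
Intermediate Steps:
V(a, y) = 9/2 (V(a, y) = -½*(-9) = 9/2)
X(I) = 1/47
1/X(V((-3 - 4) - 5, -4)) = 1/(1/47) = 47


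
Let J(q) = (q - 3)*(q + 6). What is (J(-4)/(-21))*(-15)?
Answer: -10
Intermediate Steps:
J(q) = (-3 + q)*(6 + q)
(J(-4)/(-21))*(-15) = ((-18 + (-4)² + 3*(-4))/(-21))*(-15) = -(-18 + 16 - 12)/21*(-15) = -1/21*(-14)*(-15) = (⅔)*(-15) = -10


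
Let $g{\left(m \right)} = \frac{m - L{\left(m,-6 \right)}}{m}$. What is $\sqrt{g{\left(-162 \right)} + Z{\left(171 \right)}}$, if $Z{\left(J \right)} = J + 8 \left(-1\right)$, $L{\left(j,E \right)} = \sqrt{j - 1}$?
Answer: $\frac{\sqrt{53136 + 2 i \sqrt{163}}}{18} \approx 12.806 + 0.003077 i$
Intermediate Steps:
$L{\left(j,E \right)} = \sqrt{-1 + j}$
$Z{\left(J \right)} = -8 + J$ ($Z{\left(J \right)} = J - 8 = -8 + J$)
$g{\left(m \right)} = \frac{m - \sqrt{-1 + m}}{m}$
$\sqrt{g{\left(-162 \right)} + Z{\left(171 \right)}} = \sqrt{\frac{-162 - \sqrt{-1 - 162}}{-162} + \left(-8 + 171\right)} = \sqrt{- \frac{-162 - \sqrt{-163}}{162} + 163} = \sqrt{- \frac{-162 - i \sqrt{163}}{162} + 163} = \sqrt{\left(1 + \frac{i \sqrt{163}}{162}\right) + 163} = \sqrt{164 + \frac{i \sqrt{163}}{162}}$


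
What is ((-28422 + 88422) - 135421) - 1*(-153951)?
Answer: 78530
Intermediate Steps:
((-28422 + 88422) - 135421) - 1*(-153951) = (60000 - 135421) + 153951 = -75421 + 153951 = 78530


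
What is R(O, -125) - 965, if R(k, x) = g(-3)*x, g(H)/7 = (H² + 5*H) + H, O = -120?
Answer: 6910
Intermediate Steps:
g(H) = 7*H² + 42*H (g(H) = 7*((H² + 5*H) + H) = 7*(H² + 6*H) = 7*H² + 42*H)
R(k, x) = -63*x (R(k, x) = (7*(-3)*(6 - 3))*x = (7*(-3)*3)*x = -63*x)
R(O, -125) - 965 = -63*(-125) - 965 = 7875 - 965 = 6910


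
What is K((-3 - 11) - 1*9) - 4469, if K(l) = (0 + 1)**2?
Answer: -4468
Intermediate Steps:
K(l) = 1 (K(l) = 1**2 = 1)
K((-3 - 11) - 1*9) - 4469 = 1 - 4469 = -4468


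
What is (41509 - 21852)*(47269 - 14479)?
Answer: 644553030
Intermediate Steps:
(41509 - 21852)*(47269 - 14479) = 19657*32790 = 644553030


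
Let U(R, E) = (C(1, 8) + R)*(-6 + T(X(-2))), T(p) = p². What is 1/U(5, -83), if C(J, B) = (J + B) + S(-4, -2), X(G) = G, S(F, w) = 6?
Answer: -1/40 ≈ -0.025000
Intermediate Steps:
C(J, B) = 6 + B + J (C(J, B) = (J + B) + 6 = (B + J) + 6 = 6 + B + J)
U(R, E) = -30 - 2*R (U(R, E) = ((6 + 8 + 1) + R)*(-6 + (-2)²) = (15 + R)*(-6 + 4) = (15 + R)*(-2) = -30 - 2*R)
1/U(5, -83) = 1/(-30 - 2*5) = 1/(-30 - 10) = 1/(-40) = -1/40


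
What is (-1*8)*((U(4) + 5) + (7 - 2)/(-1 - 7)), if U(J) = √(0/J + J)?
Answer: -51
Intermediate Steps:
U(J) = √J (U(J) = √(0 + J) = √J)
(-1*8)*((U(4) + 5) + (7 - 2)/(-1 - 7)) = (-1*8)*((√4 + 5) + (7 - 2)/(-1 - 7)) = -8*((2 + 5) + 5/(-8)) = -8*(7 + 5*(-⅛)) = -8*(7 - 5/8) = -8*51/8 = -51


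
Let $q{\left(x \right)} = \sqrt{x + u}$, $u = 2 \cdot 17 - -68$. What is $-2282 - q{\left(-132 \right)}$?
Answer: $-2282 - i \sqrt{30} \approx -2282.0 - 5.4772 i$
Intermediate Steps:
$u = 102$ ($u = 34 + 68 = 102$)
$q{\left(x \right)} = \sqrt{102 + x}$ ($q{\left(x \right)} = \sqrt{x + 102} = \sqrt{102 + x}$)
$-2282 - q{\left(-132 \right)} = -2282 - \sqrt{102 - 132} = -2282 - \sqrt{-30} = -2282 - i \sqrt{30}$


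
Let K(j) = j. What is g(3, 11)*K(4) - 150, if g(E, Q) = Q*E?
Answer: -18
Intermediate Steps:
g(E, Q) = E*Q
g(3, 11)*K(4) - 150 = (3*11)*4 - 150 = 33*4 - 150 = 132 - 150 = -18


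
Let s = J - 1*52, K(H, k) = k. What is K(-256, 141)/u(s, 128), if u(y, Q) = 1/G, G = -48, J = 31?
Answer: -6768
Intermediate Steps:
s = -21 (s = 31 - 1*52 = 31 - 52 = -21)
u(y, Q) = -1/48 (u(y, Q) = 1/(-48) = -1/48)
K(-256, 141)/u(s, 128) = 141/(-1/48) = 141*(-48) = -6768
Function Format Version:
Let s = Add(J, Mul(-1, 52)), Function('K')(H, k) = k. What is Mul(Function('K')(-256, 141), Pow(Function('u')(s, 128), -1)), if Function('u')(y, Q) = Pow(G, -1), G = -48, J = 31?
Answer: -6768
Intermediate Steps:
s = -21 (s = Add(31, Mul(-1, 52)) = Add(31, -52) = -21)
Function('u')(y, Q) = Rational(-1, 48) (Function('u')(y, Q) = Pow(-48, -1) = Rational(-1, 48))
Mul(Function('K')(-256, 141), Pow(Function('u')(s, 128), -1)) = Mul(141, Pow(Rational(-1, 48), -1)) = Mul(141, -48) = -6768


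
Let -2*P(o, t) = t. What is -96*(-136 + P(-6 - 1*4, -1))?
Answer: 13008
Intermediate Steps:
P(o, t) = -t/2
-96*(-136 + P(-6 - 1*4, -1)) = -96*(-136 - 1/2*(-1)) = -96*(-136 + 1/2) = -96*(-271/2) = 13008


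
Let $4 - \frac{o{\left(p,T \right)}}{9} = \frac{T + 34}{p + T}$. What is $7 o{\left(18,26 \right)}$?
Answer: $\frac{1827}{11} \approx 166.09$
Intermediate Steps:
$o{\left(p,T \right)} = 36 - \frac{9 \left(34 + T\right)}{T + p}$ ($o{\left(p,T \right)} = 36 - 9 \frac{T + 34}{p + T} = 36 - 9 \frac{34 + T}{T + p} = 36 - \frac{9 \left(34 + T\right)}{T + p}$)
$7 o{\left(18,26 \right)} = 7 \frac{9 \left(-34 + 3 \cdot 26 + 4 \cdot 18\right)}{26 + 18} = 7 \frac{9 \left(-34 + 78 + 72\right)}{44} = 7 \cdot 9 \cdot \frac{1}{44} \cdot 116 = 7 \cdot \frac{261}{11} = \frac{1827}{11}$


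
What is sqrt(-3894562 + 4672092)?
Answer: sqrt(777530) ≈ 881.78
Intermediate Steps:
sqrt(-3894562 + 4672092) = sqrt(777530)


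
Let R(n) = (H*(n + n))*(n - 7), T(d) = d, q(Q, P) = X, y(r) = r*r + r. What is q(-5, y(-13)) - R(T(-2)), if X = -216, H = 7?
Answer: -468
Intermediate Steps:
y(r) = r + r² (y(r) = r² + r = r + r²)
q(Q, P) = -216
R(n) = 14*n*(-7 + n) (R(n) = (7*(n + n))*(n - 7) = (7*(2*n))*(-7 + n) = (14*n)*(-7 + n) = 14*n*(-7 + n))
q(-5, y(-13)) - R(T(-2)) = -216 - 14*(-2)*(-7 - 2) = -216 - 14*(-2)*(-9) = -216 - 1*252 = -216 - 252 = -468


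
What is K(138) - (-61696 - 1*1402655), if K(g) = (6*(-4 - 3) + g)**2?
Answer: 1473567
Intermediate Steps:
K(g) = (-42 + g)**2 (K(g) = (6*(-7) + g)**2 = (-42 + g)**2)
K(138) - (-61696 - 1*1402655) = (-42 + 138)**2 - (-61696 - 1*1402655) = 96**2 - (-61696 - 1402655) = 9216 - 1*(-1464351) = 9216 + 1464351 = 1473567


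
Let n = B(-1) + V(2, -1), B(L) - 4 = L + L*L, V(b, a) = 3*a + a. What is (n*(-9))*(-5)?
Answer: 0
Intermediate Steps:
V(b, a) = 4*a
B(L) = 4 + L + L² (B(L) = 4 + (L + L*L) = 4 + (L + L²) = 4 + L + L²)
n = 0 (n = (4 - 1 + (-1)²) + 4*(-1) = (4 - 1 + 1) - 4 = 4 - 4 = 0)
(n*(-9))*(-5) = (0*(-9))*(-5) = 0*(-5) = 0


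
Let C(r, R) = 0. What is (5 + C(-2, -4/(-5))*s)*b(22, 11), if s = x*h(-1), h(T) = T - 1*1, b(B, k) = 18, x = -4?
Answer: 90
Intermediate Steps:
h(T) = -1 + T (h(T) = T - 1 = -1 + T)
s = 8 (s = -4*(-1 - 1) = -4*(-2) = 8)
(5 + C(-2, -4/(-5))*s)*b(22, 11) = (5 + 0*8)*18 = (5 + 0)*18 = 5*18 = 90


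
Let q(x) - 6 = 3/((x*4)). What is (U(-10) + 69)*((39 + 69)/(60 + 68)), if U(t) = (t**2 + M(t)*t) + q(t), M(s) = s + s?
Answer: 404919/1280 ≈ 316.34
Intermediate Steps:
M(s) = 2*s
q(x) = 6 + 3/(4*x) (q(x) = 6 + 3/((x*4)) = 6 + 3/((4*x)) = 6 + 3*(1/(4*x)) = 6 + 3/(4*x))
U(t) = 6 + 3*t**2 + 3/(4*t) (U(t) = (t**2 + (2*t)*t) + (6 + 3/(4*t)) = (t**2 + 2*t**2) + (6 + 3/(4*t)) = 3*t**2 + (6 + 3/(4*t)) = 6 + 3*t**2 + 3/(4*t))
(U(-10) + 69)*((39 + 69)/(60 + 68)) = ((6 + 3*(-10)**2 + (3/4)/(-10)) + 69)*((39 + 69)/(60 + 68)) = ((6 + 3*100 + (3/4)*(-1/10)) + 69)*(108/128) = ((6 + 300 - 3/40) + 69)*(108*(1/128)) = (12237/40 + 69)*(27/32) = (14997/40)*(27/32) = 404919/1280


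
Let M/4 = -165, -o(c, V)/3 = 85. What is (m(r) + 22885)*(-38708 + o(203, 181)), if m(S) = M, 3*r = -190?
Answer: -865952675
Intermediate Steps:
r = -190/3 (r = (⅓)*(-190) = -190/3 ≈ -63.333)
o(c, V) = -255 (o(c, V) = -3*85 = -255)
M = -660 (M = 4*(-165) = -660)
m(S) = -660
(m(r) + 22885)*(-38708 + o(203, 181)) = (-660 + 22885)*(-38708 - 255) = 22225*(-38963) = -865952675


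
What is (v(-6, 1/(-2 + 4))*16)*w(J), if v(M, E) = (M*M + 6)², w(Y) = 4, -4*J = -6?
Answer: 112896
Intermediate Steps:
J = 3/2 (J = -¼*(-6) = 3/2 ≈ 1.5000)
v(M, E) = (6 + M²)² (v(M, E) = (M² + 6)² = (6 + M²)²)
(v(-6, 1/(-2 + 4))*16)*w(J) = ((6 + (-6)²)²*16)*4 = ((6 + 36)²*16)*4 = (42²*16)*4 = (1764*16)*4 = 28224*4 = 112896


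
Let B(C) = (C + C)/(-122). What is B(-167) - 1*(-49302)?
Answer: 3007589/61 ≈ 49305.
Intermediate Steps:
B(C) = -C/61 (B(C) = (2*C)*(-1/122) = -C/61)
B(-167) - 1*(-49302) = -1/61*(-167) - 1*(-49302) = 167/61 + 49302 = 3007589/61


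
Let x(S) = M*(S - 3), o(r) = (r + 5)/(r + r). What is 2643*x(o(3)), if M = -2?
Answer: 8810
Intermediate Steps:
o(r) = (5 + r)/(2*r) (o(r) = (5 + r)/((2*r)) = (5 + r)*(1/(2*r)) = (5 + r)/(2*r))
x(S) = 6 - 2*S (x(S) = -2*(S - 3) = -2*(-3 + S) = 6 - 2*S)
2643*x(o(3)) = 2643*(6 - (5 + 3)/3) = 2643*(6 - 8/3) = 2643*(10/3) = 8810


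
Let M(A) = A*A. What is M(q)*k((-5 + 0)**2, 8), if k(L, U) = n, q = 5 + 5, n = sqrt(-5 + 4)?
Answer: 100*I ≈ 100.0*I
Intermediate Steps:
n = I (n = sqrt(-1) = I ≈ 1.0*I)
q = 10
M(A) = A**2
k(L, U) = I
M(q)*k((-5 + 0)**2, 8) = 10**2*I = 100*I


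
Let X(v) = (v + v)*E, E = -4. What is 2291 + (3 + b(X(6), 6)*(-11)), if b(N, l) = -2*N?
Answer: 1238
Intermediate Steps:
X(v) = -8*v (X(v) = (v + v)*(-4) = (2*v)*(-4) = -8*v)
2291 + (3 + b(X(6), 6)*(-11)) = 2291 + (3 - (-16)*6*(-11)) = 2291 + (3 - 2*(-48)*(-11)) = 2291 + (3 + 96*(-11)) = 2291 + (3 - 1056) = 2291 - 1053 = 1238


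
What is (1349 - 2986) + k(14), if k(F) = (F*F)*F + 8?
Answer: 1115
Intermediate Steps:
k(F) = 8 + F**3 (k(F) = F**2*F + 8 = F**3 + 8 = 8 + F**3)
(1349 - 2986) + k(14) = (1349 - 2986) + (8 + 14**3) = -1637 + (8 + 2744) = -1637 + 2752 = 1115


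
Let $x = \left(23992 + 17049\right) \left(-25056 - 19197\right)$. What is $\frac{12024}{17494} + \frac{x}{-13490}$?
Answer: $\frac{15886272053511}{117997030} \approx 1.3463 \cdot 10^{5}$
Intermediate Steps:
$x = -1816187373$ ($x = 41041 \left(-44253\right) = -1816187373$)
$\frac{12024}{17494} + \frac{x}{-13490} = \frac{12024}{17494} - \frac{1816187373}{-13490} = 12024 \cdot \frac{1}{17494} - - \frac{1816187373}{13490} = \frac{6012}{8747} + \frac{1816187373}{13490} = \frac{15886272053511}{117997030}$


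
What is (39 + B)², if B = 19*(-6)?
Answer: 5625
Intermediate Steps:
B = -114
(39 + B)² = (39 - 114)² = (-75)² = 5625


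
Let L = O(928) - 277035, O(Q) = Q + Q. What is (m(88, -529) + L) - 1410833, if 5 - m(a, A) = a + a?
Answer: -1686183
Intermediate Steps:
O(Q) = 2*Q
m(a, A) = 5 - 2*a (m(a, A) = 5 - (a + a) = 5 - 2*a)
L = -275179 (L = 2*928 - 277035 = 1856 - 277035 = -275179)
(m(88, -529) + L) - 1410833 = ((5 - 2*88) - 275179) - 1410833 = ((5 - 176) - 275179) - 1410833 = (-171 - 275179) - 1410833 = -275350 - 1410833 = -1686183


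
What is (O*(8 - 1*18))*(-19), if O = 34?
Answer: 6460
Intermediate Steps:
(O*(8 - 1*18))*(-19) = (34*(8 - 1*18))*(-19) = (34*(8 - 18))*(-19) = (34*(-10))*(-19) = -340*(-19) = 6460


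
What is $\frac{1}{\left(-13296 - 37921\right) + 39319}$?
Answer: $- \frac{1}{11898} \approx -8.4048 \cdot 10^{-5}$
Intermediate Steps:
$\frac{1}{\left(-13296 - 37921\right) + 39319} = \frac{1}{-51217 + 39319} = \frac{1}{-11898} = - \frac{1}{11898}$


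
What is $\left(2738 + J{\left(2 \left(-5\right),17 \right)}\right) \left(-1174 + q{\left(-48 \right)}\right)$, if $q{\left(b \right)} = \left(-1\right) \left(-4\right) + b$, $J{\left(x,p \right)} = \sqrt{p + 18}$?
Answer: $-3334884 - 1218 \sqrt{35} \approx -3.3421 \cdot 10^{6}$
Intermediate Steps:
$J{\left(x,p \right)} = \sqrt{18 + p}$
$q{\left(b \right)} = 4 + b$
$\left(2738 + J{\left(2 \left(-5\right),17 \right)}\right) \left(-1174 + q{\left(-48 \right)}\right) = \left(2738 + \sqrt{18 + 17}\right) \left(-1174 + \left(4 - 48\right)\right) = \left(2738 + \sqrt{35}\right) \left(-1174 - 44\right) = \left(2738 + \sqrt{35}\right) \left(-1218\right) = -3334884 - 1218 \sqrt{35}$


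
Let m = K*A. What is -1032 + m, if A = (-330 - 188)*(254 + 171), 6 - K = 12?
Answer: 1319868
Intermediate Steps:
K = -6 (K = 6 - 1*12 = 6 - 12 = -6)
A = -220150 (A = -518*425 = -220150)
m = 1320900 (m = -6*(-220150) = 1320900)
-1032 + m = -1032 + 1320900 = 1319868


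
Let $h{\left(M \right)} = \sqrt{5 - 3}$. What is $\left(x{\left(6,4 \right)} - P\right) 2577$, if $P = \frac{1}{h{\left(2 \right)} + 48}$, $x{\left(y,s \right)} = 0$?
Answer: $- \frac{61848}{1151} + \frac{2577 \sqrt{2}}{2302} \approx -52.151$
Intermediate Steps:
$h{\left(M \right)} = \sqrt{2}$
$P = \frac{1}{48 + \sqrt{2}}$ ($P = \frac{1}{\sqrt{2} + 48} = \frac{1}{48 + \sqrt{2}} \approx 0.020237$)
$\left(x{\left(6,4 \right)} - P\right) 2577 = \left(0 - \left(\frac{24}{1151} - \frac{\sqrt{2}}{2302}\right)\right) 2577 = \left(- \frac{24}{1151} + \frac{\sqrt{2}}{2302}\right) 2577 = - \frac{61848}{1151} + \frac{2577 \sqrt{2}}{2302}$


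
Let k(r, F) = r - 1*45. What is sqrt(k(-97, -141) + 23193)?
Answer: sqrt(23051) ≈ 151.83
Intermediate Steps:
k(r, F) = -45 + r (k(r, F) = r - 45 = -45 + r)
sqrt(k(-97, -141) + 23193) = sqrt((-45 - 97) + 23193) = sqrt(-142 + 23193) = sqrt(23051)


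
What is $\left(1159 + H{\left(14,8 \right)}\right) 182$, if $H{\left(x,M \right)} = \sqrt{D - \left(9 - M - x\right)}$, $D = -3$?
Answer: $210938 + 182 \sqrt{10} \approx 2.1151 \cdot 10^{5}$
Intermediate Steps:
$H{\left(x,M \right)} = \sqrt{-12 + M + x}$ ($H{\left(x,M \right)} = \sqrt{-3 - \left(9 - M - x\right)} = \sqrt{-3 + \left(-9 + M + x\right)} = \sqrt{-12 + M + x}$)
$\left(1159 + H{\left(14,8 \right)}\right) 182 = \left(1159 + \sqrt{-12 + 8 + 14}\right) 182 = \left(1159 + \sqrt{10}\right) 182 = 210938 + 182 \sqrt{10}$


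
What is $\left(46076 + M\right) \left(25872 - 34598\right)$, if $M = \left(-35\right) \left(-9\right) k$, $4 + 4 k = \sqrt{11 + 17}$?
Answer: $-399310486 - 1374345 \sqrt{7} \approx -4.0295 \cdot 10^{8}$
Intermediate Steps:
$k = -1 + \frac{\sqrt{7}}{2}$ ($k = -1 + \frac{\sqrt{11 + 17}}{4} = -1 + \frac{\sqrt{28}}{4} = -1 + \frac{2 \sqrt{7}}{4} = -1 + \frac{\sqrt{7}}{2} \approx 0.32288$)
$M = -315 + \frac{315 \sqrt{7}}{2}$ ($M = \left(-35\right) \left(-9\right) \left(-1 + \frac{\sqrt{7}}{2}\right) = 315 \left(-1 + \frac{\sqrt{7}}{2}\right) = -315 + \frac{315 \sqrt{7}}{2} \approx 101.71$)
$\left(46076 + M\right) \left(25872 - 34598\right) = \left(46076 - \left(315 - \frac{315 \sqrt{7}}{2}\right)\right) \left(25872 - 34598\right) = \left(45761 + \frac{315 \sqrt{7}}{2}\right) \left(-8726\right) = -399310486 - 1374345 \sqrt{7}$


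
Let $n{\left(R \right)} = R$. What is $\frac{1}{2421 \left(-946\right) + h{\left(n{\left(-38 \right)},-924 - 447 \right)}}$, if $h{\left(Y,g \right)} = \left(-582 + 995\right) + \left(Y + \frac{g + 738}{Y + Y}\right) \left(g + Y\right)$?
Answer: $- \frac{76}{170851533} \approx -4.4483 \cdot 10^{-7}$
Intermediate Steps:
$h{\left(Y,g \right)} = 413 + \left(Y + g\right) \left(Y + \frac{738 + g}{2 Y}\right)$ ($h{\left(Y,g \right)} = 413 + \left(Y + \frac{738 + g}{2 Y}\right) \left(Y + g\right) = 413 + \left(Y + g\right) \left(Y + \frac{738 + g}{2 Y}\right)$)
$\frac{1}{2421 \left(-946\right) + h{\left(n{\left(-38 \right)},-924 - 447 \right)}} = \frac{1}{2421 \left(-946\right) + \left(782 + \left(-38\right)^{2} + \frac{-924 - 447}{2} - 38 \left(-924 - 447\right) + \frac{\left(-924 - 447\right)^{2}}{2 \left(-38\right)} + \frac{369 \left(-924 - 447\right)}{-38}\right)} = \frac{1}{-2290266 + \left(782 + 1444 + \frac{1}{2} \left(-1371\right) - -52098 + \frac{1}{2} \left(- \frac{1}{38}\right) \left(-1371\right)^{2} + 369 \left(-1371\right) \left(- \frac{1}{38}\right)\right)} = \frac{1}{-2290266 + \left(782 + 1444 - \frac{1371}{2} + 52098 + \frac{1}{2} \left(- \frac{1}{38}\right) 1879641 + \frac{505899}{38}\right)} = \frac{1}{-2290266 + \left(782 + 1444 - \frac{1371}{2} + 52098 - \frac{1879641}{76} + \frac{505899}{38}\right)} = \frac{1}{-2290266 + \frac{3208683}{76}} = \frac{1}{- \frac{170851533}{76}} = - \frac{76}{170851533}$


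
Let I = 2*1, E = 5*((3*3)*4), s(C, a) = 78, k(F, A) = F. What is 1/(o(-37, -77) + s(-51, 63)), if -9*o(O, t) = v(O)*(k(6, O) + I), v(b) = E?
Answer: -1/82 ≈ -0.012195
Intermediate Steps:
E = 180 (E = 5*(9*4) = 5*36 = 180)
v(b) = 180
I = 2
o(O, t) = -160 (o(O, t) = -20*(6 + 2) = -20*8 = -⅑*1440 = -160)
1/(o(-37, -77) + s(-51, 63)) = 1/(-160 + 78) = 1/(-82) = -1/82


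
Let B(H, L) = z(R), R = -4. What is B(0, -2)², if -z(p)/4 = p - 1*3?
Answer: 784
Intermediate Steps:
z(p) = 12 - 4*p (z(p) = -4*(p - 1*3) = -4*(p - 3) = -4*(-3 + p) = 12 - 4*p)
B(H, L) = 28 (B(H, L) = 12 - 4*(-4) = 12 + 16 = 28)
B(0, -2)² = 28² = 784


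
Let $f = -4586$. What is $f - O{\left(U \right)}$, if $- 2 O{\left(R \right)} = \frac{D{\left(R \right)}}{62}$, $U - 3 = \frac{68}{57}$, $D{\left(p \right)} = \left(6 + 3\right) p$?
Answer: $- \frac{10803899}{2356} \approx -4585.7$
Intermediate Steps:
$D{\left(p \right)} = 9 p$
$U = \frac{239}{57}$ ($U = 3 + \frac{68}{57} = \frac{239}{57} \approx 4.193$)
$O{\left(R \right)} = - \frac{9 R}{124}$ ($O{\left(R \right)} = - \frac{9 R \frac{1}{62}}{2} = - \frac{\frac{9}{62} R}{2} = - \frac{9 R}{124}$)
$f - O{\left(U \right)} = -4586 - \left(- \frac{9}{124}\right) \frac{239}{57} = -4586 - - \frac{717}{2356} = -4586 + \frac{717}{2356} = - \frac{10803899}{2356}$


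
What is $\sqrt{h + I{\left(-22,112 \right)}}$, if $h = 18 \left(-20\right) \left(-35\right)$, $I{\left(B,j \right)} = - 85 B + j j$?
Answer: $\sqrt{27014} \approx 164.36$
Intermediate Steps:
$I{\left(B,j \right)} = j^{2} - 85 B$ ($I{\left(B,j \right)} = - 85 B + j^{2} = j^{2} - 85 B$)
$h = 12600$ ($h = \left(-360\right) \left(-35\right) = 12600$)
$\sqrt{h + I{\left(-22,112 \right)}} = \sqrt{12600 - \left(-1870 - 112^{2}\right)} = \sqrt{12600 + \left(12544 + 1870\right)} = \sqrt{12600 + 14414} = \sqrt{27014}$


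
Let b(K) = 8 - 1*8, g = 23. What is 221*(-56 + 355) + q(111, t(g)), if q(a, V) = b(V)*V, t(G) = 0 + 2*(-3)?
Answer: 66079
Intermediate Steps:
b(K) = 0 (b(K) = 8 - 8 = 0)
t(G) = -6 (t(G) = 0 - 6 = -6)
q(a, V) = 0 (q(a, V) = 0*V = 0)
221*(-56 + 355) + q(111, t(g)) = 221*(-56 + 355) + 0 = 221*299 + 0 = 66079 + 0 = 66079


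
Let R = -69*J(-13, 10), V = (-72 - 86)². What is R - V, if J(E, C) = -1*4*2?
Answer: -24412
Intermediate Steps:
J(E, C) = -8 (J(E, C) = -4*2 = -8)
V = 24964 (V = (-158)² = 24964)
R = 552 (R = -69*(-8) = 552)
R - V = 552 - 1*24964 = 552 - 24964 = -24412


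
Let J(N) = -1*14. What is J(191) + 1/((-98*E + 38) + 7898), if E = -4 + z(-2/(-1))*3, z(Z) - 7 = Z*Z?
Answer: -71315/5094 ≈ -14.000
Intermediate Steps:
z(Z) = 7 + Z**2 (z(Z) = 7 + Z*Z = 7 + Z**2)
E = 29 (E = -4 + (7 + (-2/(-1))**2)*3 = -4 + (7 + (-2*(-1))**2)*3 = -4 + (7 + 2**2)*3 = -4 + (7 + 4)*3 = -4 + 11*3 = -4 + 33 = 29)
J(N) = -14
J(191) + 1/((-98*E + 38) + 7898) = -14 + 1/((-98*29 + 38) + 7898) = -14 + 1/((-2842 + 38) + 7898) = -14 + 1/(-2804 + 7898) = -14 + 1/5094 = -71315/5094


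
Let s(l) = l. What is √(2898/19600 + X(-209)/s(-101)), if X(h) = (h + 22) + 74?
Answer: √253257298/14140 ≈ 1.1255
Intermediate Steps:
X(h) = 96 + h (X(h) = (22 + h) + 74 = 96 + h)
√(2898/19600 + X(-209)/s(-101)) = √(2898/19600 + (96 - 209)/(-101)) = √(2898*(1/19600) - 113*(-1/101)) = √(207/1400 + 113/101) = √(179107/141400) = √253257298/14140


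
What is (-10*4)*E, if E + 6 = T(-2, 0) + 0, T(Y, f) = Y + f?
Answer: 320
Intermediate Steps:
E = -8 (E = -6 + ((-2 + 0) + 0) = -6 + (-2 + 0) = -6 - 2 = -8)
(-10*4)*E = -10*4*(-8) = -40*(-8) = 320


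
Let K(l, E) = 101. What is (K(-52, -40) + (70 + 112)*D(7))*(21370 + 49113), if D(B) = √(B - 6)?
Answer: 19946689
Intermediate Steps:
D(B) = √(-6 + B)
(K(-52, -40) + (70 + 112)*D(7))*(21370 + 49113) = (101 + (70 + 112)*√(-6 + 7))*(21370 + 49113) = (101 + 182*√1)*70483 = (101 + 182*1)*70483 = (101 + 182)*70483 = 283*70483 = 19946689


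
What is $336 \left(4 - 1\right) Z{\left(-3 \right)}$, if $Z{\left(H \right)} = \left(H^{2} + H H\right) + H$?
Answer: $15120$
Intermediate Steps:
$Z{\left(H \right)} = H + 2 H^{2}$ ($Z{\left(H \right)} = \left(H^{2} + H^{2}\right) + H = 2 H^{2} + H = H + 2 H^{2}$)
$336 \left(4 - 1\right) Z{\left(-3 \right)} = 336 \left(4 - 1\right) \left(- 3 \left(1 + 2 \left(-3\right)\right)\right) = 336 \cdot 3 \left(- 3 \left(1 - 6\right)\right) = 336 \cdot 3 \left(\left(-3\right) \left(-5\right)\right) = 336 \cdot 3 \cdot 15 = 336 \cdot 45 = 15120$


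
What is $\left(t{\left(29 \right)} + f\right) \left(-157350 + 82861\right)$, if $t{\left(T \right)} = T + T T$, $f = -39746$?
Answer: $2895834364$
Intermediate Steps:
$t{\left(T \right)} = T + T^{2}$
$\left(t{\left(29 \right)} + f\right) \left(-157350 + 82861\right) = \left(29 \left(1 + 29\right) - 39746\right) \left(-157350 + 82861\right) = \left(29 \cdot 30 - 39746\right) \left(-74489\right) = \left(870 - 39746\right) \left(-74489\right) = \left(-38876\right) \left(-74489\right) = 2895834364$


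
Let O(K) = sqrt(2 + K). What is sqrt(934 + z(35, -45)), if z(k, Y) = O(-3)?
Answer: sqrt(934 + I) ≈ 30.561 + 0.0164*I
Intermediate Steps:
z(k, Y) = I (z(k, Y) = sqrt(2 - 3) = sqrt(-1) = I)
sqrt(934 + z(35, -45)) = sqrt(934 + I)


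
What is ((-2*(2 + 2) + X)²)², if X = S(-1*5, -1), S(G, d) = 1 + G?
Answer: 20736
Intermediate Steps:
X = -4 (X = 1 - 1*5 = 1 - 5 = -4)
((-2*(2 + 2) + X)²)² = ((-2*(2 + 2) - 4)²)² = ((-2*4 - 4)²)² = ((-8 - 4)²)² = ((-12)²)² = 144² = 20736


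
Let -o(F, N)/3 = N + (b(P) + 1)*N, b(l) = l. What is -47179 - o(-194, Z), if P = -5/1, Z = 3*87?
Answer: -49528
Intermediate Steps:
Z = 261
P = -5 (P = -5*1 = -5)
o(F, N) = 9*N (o(F, N) = -3*(N + (-5 + 1)*N) = -3*(N - 4*N) = -(-9)*N = 9*N)
-47179 - o(-194, Z) = -47179 - 9*261 = -47179 - 1*2349 = -47179 - 2349 = -49528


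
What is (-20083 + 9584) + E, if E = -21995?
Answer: -32494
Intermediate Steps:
(-20083 + 9584) + E = (-20083 + 9584) - 21995 = -10499 - 21995 = -32494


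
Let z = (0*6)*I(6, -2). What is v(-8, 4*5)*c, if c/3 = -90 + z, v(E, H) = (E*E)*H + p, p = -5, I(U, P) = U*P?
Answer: -344250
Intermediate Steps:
I(U, P) = P*U
z = 0 (z = (0*6)*(-2*6) = 0*(-12) = 0)
v(E, H) = -5 + H*E² (v(E, H) = (E*E)*H - 5 = E²*H - 5 = H*E² - 5 = -5 + H*E²)
c = -270 (c = 3*(-90 + 0) = 3*(-90) = -270)
v(-8, 4*5)*c = (-5 + (4*5)*(-8)²)*(-270) = (-5 + 20*64)*(-270) = (-5 + 1280)*(-270) = 1275*(-270) = -344250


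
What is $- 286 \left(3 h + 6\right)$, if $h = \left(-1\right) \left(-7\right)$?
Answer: $-7722$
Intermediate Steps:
$h = 7$
$- 286 \left(3 h + 6\right) = - 286 \left(3 \cdot 7 + 6\right) = - 286 \left(21 + 6\right) = \left(-286\right) 27 = -7722$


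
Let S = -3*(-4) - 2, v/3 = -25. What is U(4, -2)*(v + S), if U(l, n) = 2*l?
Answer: -520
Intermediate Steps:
v = -75 (v = 3*(-25) = -75)
S = 10 (S = 12 - 2 = 10)
U(4, -2)*(v + S) = (2*4)*(-75 + 10) = 8*(-65) = -520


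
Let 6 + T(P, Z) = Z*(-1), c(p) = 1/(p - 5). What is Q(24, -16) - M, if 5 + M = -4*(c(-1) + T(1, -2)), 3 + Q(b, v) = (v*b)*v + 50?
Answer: 18538/3 ≈ 6179.3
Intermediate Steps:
c(p) = 1/(-5 + p)
Q(b, v) = 47 + b*v² (Q(b, v) = -3 + ((v*b)*v + 50) = -3 + ((b*v)*v + 50) = -3 + (b*v² + 50) = -3 + (50 + b*v²) = 47 + b*v²)
T(P, Z) = -6 - Z (T(P, Z) = -6 + Z*(-1) = -6 - Z)
M = 35/3 (M = -5 - 4*(1/(-5 - 1) + (-6 - 1*(-2))) = -5 - 4*(1/(-6) + (-6 + 2)) = -5 - 4*(-⅙ - 4) = -5 - 4*(-25/6) = -5 + 50/3 = 35/3 ≈ 11.667)
Q(24, -16) - M = (47 + 24*(-16)²) - 1*35/3 = (47 + 24*256) - 35/3 = (47 + 6144) - 35/3 = 6191 - 35/3 = 18538/3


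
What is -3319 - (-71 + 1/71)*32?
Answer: -74369/71 ≈ -1047.5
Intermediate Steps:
-3319 - (-71 + 1/71)*32 = -3319 - (-5040)*32/71 = -3319 - 1*(-161280/71) = -3319 + 161280/71 = -74369/71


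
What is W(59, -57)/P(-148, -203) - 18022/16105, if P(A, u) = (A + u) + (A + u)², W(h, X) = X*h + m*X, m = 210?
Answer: -164062711/131899950 ≈ -1.2438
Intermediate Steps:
W(h, X) = 210*X + X*h (W(h, X) = X*h + 210*X = 210*X + X*h)
P(A, u) = A + u + (A + u)²
W(59, -57)/P(-148, -203) - 18022/16105 = (-57*(210 + 59))/(-148 - 203 + (-148 - 203)²) - 18022/16105 = (-57*269)/(-148 - 203 + (-351)²) - 18022*1/16105 = -15333/(-148 - 203 + 123201) - 18022/16105 = -15333/122850 - 18022/16105 = -15333*1/122850 - 18022/16105 = -5111/40950 - 18022/16105 = -164062711/131899950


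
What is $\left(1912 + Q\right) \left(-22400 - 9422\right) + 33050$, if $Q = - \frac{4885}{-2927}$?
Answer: $- \frac{178148117648}{2927} \approx -6.0864 \cdot 10^{7}$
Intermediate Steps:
$Q = \frac{4885}{2927}$ ($Q = \left(-4885\right) \left(- \frac{1}{2927}\right) = \frac{4885}{2927} \approx 1.6689$)
$\left(1912 + Q\right) \left(-22400 - 9422\right) + 33050 = \left(1912 + \frac{4885}{2927}\right) \left(-22400 - 9422\right) + 33050 = \frac{5601309}{2927} \left(-31822\right) + 33050 = - \frac{178244854998}{2927} + 33050 = - \frac{178148117648}{2927}$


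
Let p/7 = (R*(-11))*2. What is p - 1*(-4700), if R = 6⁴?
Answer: -194884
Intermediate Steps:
R = 1296
p = -199584 (p = 7*((1296*(-11))*2) = 7*(-14256*2) = 7*(-28512) = -199584)
p - 1*(-4700) = -199584 - 1*(-4700) = -199584 + 4700 = -194884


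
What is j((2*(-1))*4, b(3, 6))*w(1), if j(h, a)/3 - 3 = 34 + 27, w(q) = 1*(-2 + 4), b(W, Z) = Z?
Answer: 384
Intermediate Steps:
w(q) = 2 (w(q) = 1*2 = 2)
j(h, a) = 192 (j(h, a) = 9 + 3*(34 + 27) = 9 + 3*61 = 9 + 183 = 192)
j((2*(-1))*4, b(3, 6))*w(1) = 192*2 = 384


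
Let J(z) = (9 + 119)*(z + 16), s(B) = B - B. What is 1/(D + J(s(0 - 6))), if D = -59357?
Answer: -1/57309 ≈ -1.7449e-5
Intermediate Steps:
s(B) = 0
J(z) = 2048 + 128*z (J(z) = 128*(16 + z) = 2048 + 128*z)
1/(D + J(s(0 - 6))) = 1/(-59357 + (2048 + 128*0)) = 1/(-59357 + (2048 + 0)) = 1/(-59357 + 2048) = 1/(-57309) = -1/57309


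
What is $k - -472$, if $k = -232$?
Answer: $240$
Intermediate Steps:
$k - -472 = -232 - -472 = -232 + 472 = 240$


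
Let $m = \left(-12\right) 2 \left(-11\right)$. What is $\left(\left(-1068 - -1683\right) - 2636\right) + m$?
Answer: $-1757$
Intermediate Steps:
$m = 264$ ($m = \left(-24\right) \left(-11\right) = 264$)
$\left(\left(-1068 - -1683\right) - 2636\right) + m = \left(\left(-1068 - -1683\right) - 2636\right) + 264 = \left(\left(-1068 + 1683\right) - 2636\right) + 264 = \left(615 - 2636\right) + 264 = -2021 + 264 = -1757$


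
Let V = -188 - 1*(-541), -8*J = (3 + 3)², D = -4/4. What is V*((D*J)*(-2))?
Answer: -3177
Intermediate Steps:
D = -1 (D = -4*¼ = -1)
J = -9/2 (J = -(3 + 3)²/8 = -⅛*6² = -⅛*36 = -9/2 ≈ -4.5000)
V = 353 (V = -188 + 541 = 353)
V*((D*J)*(-2)) = 353*(-1*(-9/2)*(-2)) = 353*((9/2)*(-2)) = 353*(-9) = -3177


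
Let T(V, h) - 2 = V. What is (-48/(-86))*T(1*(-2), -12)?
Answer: 0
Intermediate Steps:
T(V, h) = 2 + V
(-48/(-86))*T(1*(-2), -12) = (-48/(-86))*(2 + 1*(-2)) = (-48*(-1/86))*(2 - 2) = (24/43)*0 = 0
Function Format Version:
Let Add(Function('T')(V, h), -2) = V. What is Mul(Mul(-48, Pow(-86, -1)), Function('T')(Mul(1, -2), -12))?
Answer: 0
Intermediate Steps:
Function('T')(V, h) = Add(2, V)
Mul(Mul(-48, Pow(-86, -1)), Function('T')(Mul(1, -2), -12)) = Mul(Mul(-48, Pow(-86, -1)), Add(2, Mul(1, -2))) = Mul(Mul(-48, Rational(-1, 86)), Add(2, -2)) = Mul(Rational(24, 43), 0) = 0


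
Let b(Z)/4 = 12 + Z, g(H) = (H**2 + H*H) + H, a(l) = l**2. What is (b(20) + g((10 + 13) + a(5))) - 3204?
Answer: 1580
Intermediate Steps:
g(H) = H + 2*H**2 (g(H) = (H**2 + H**2) + H = 2*H**2 + H = H + 2*H**2)
b(Z) = 48 + 4*Z (b(Z) = 4*(12 + Z) = 48 + 4*Z)
(b(20) + g((10 + 13) + a(5))) - 3204 = ((48 + 4*20) + ((10 + 13) + 5**2)*(1 + 2*((10 + 13) + 5**2))) - 3204 = ((48 + 80) + (23 + 25)*(1 + 2*(23 + 25))) - 3204 = (128 + 48*(1 + 2*48)) - 3204 = (128 + 48*(1 + 96)) - 3204 = (128 + 48*97) - 3204 = (128 + 4656) - 3204 = 4784 - 3204 = 1580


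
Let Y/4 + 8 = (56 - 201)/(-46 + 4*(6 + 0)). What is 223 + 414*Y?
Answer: -23215/11 ≈ -2110.5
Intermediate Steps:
Y = -62/11 (Y = -32 + 4*((56 - 201)/(-46 + 4*(6 + 0))) = -32 + 4*(-145/(-46 + 4*6)) = -32 + 4*(-145/(-46 + 24)) = -32 + 4*(-145/(-22)) = -32 + 4*(-145*(-1/22)) = -32 + 4*(145/22) = -32 + 290/11 = -62/11 ≈ -5.6364)
223 + 414*Y = 223 + 414*(-62/11) = 223 - 25668/11 = -23215/11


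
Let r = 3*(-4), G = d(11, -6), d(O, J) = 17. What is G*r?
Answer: -204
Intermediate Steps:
G = 17
r = -12
G*r = 17*(-12) = -204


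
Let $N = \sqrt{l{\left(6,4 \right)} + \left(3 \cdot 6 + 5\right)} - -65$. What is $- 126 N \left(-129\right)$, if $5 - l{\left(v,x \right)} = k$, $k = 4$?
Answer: $1056510 + 32508 \sqrt{6} \approx 1.1361 \cdot 10^{6}$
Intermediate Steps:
$l{\left(v,x \right)} = 1$ ($l{\left(v,x \right)} = 5 - 4 = 1$)
$N = 65 + 2 \sqrt{6}$ ($N = \sqrt{1 + \left(3 \cdot 6 + 5\right)} - -65 = \sqrt{1 + \left(18 + 5\right)} + 65 = \sqrt{1 + 23} + 65 = \sqrt{24} + 65 = 2 \sqrt{6} + 65 = 65 + 2 \sqrt{6} \approx 69.899$)
$- 126 N \left(-129\right) = - 126 \left(65 + 2 \sqrt{6}\right) \left(-129\right) = \left(-8190 - 252 \sqrt{6}\right) \left(-129\right) = 1056510 + 32508 \sqrt{6}$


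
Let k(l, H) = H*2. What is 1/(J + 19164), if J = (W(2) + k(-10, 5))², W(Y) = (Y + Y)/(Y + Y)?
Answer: 1/19285 ≈ 5.1854e-5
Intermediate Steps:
k(l, H) = 2*H
W(Y) = 1 (W(Y) = (2*Y)/((2*Y)) = (2*Y)*(1/(2*Y)) = 1)
J = 121 (J = (1 + 2*5)² = (1 + 10)² = 11² = 121)
1/(J + 19164) = 1/(121 + 19164) = 1/19285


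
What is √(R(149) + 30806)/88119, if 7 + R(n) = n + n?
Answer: 11*√257/88119 ≈ 0.0020012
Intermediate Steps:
R(n) = -7 + 2*n (R(n) = -7 + (n + n) = -7 + 2*n)
√(R(149) + 30806)/88119 = √((-7 + 2*149) + 30806)/88119 = √((-7 + 298) + 30806)*(1/88119) = √(291 + 30806)*(1/88119) = √31097*(1/88119) = (11*√257)*(1/88119) = 11*√257/88119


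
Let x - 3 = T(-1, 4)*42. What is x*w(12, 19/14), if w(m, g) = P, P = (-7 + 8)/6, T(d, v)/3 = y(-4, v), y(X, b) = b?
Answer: 169/2 ≈ 84.500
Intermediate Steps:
T(d, v) = 3*v
x = 507 (x = 3 + (3*4)*42 = 3 + 12*42 = 3 + 504 = 507)
P = ⅙ (P = 1*(⅙) = ⅙ ≈ 0.16667)
w(m, g) = ⅙
x*w(12, 19/14) = 507*(⅙) = 169/2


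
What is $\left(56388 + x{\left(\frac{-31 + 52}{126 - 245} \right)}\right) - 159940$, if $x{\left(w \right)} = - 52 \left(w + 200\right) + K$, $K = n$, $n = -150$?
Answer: $- \frac{1939578}{17} \approx -1.1409 \cdot 10^{5}$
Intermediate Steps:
$K = -150$
$x{\left(w \right)} = -10550 - 52 w$ ($x{\left(w \right)} = - 52 \left(w + 200\right) - 150 = - 52 \left(200 + w\right) - 150 = \left(-10400 - 52 w\right) - 150 = -10550 - 52 w$)
$\left(56388 + x{\left(\frac{-31 + 52}{126 - 245} \right)}\right) - 159940 = \left(56388 - \left(10550 + 52 \frac{-31 + 52}{126 - 245}\right)\right) - 159940 = \left(56388 - \left(10550 + 52 \frac{21}{-119}\right)\right) - 159940 = \left(56388 - \left(10550 + 52 \cdot 21 \left(- \frac{1}{119}\right)\right)\right) - 159940 = \left(56388 - \frac{179194}{17}\right) - 159940 = \frac{779402}{17} - 159940 = - \frac{1939578}{17}$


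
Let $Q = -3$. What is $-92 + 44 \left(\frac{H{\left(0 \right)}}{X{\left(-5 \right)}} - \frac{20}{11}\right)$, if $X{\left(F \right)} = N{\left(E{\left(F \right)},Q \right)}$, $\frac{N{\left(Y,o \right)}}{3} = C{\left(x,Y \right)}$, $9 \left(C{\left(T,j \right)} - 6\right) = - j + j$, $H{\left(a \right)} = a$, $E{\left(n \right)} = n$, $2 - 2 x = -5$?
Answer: $-172$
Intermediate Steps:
$x = \frac{7}{2}$ ($x = 1 - - \frac{5}{2} = 1 + \frac{5}{2} = \frac{7}{2} \approx 3.5$)
$C{\left(T,j \right)} = 6$ ($C{\left(T,j \right)} = 6 + \frac{- j + j}{9} = 6 + \frac{1}{9} \cdot 0 = 6 + 0 = 6$)
$N{\left(Y,o \right)} = 18$ ($N{\left(Y,o \right)} = 3 \cdot 6 = 18$)
$X{\left(F \right)} = 18$
$-92 + 44 \left(\frac{H{\left(0 \right)}}{X{\left(-5 \right)}} - \frac{20}{11}\right) = -92 + 44 \left(\frac{0}{18} - \frac{20}{11}\right) = -92 + 44 \left(0 \cdot \frac{1}{18} - \frac{20}{11}\right) = -92 + 44 \left(0 - \frac{20}{11}\right) = -92 + 44 \left(- \frac{20}{11}\right) = -92 - 80 = -172$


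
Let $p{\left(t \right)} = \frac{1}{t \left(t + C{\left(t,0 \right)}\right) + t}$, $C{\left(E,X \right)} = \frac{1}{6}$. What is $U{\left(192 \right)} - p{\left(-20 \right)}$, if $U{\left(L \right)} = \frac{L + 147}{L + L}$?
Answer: $\frac{63653}{72320} \approx 0.88016$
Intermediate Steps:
$C{\left(E,X \right)} = \frac{1}{6}$
$p{\left(t \right)} = \frac{1}{t + t \left(\frac{1}{6} + t\right)}$ ($p{\left(t \right)} = \frac{1}{t \left(t + \frac{1}{6}\right) + t} = \frac{1}{t \left(\frac{1}{6} + t\right) + t} = \frac{1}{t + t \left(\frac{1}{6} + t\right)}$)
$U{\left(L \right)} = \frac{147 + L}{2 L}$
$U{\left(192 \right)} - p{\left(-20 \right)} = \frac{147 + 192}{2 \cdot 192} - \frac{6}{\left(-20\right) \left(7 + 6 \left(-20\right)\right)} = \frac{1}{2} \cdot \frac{1}{192} \cdot 339 - 6 \left(- \frac{1}{20}\right) \frac{1}{7 - 120} = \frac{113}{128} - 6 \left(- \frac{1}{20}\right) \frac{1}{-113} = \frac{113}{128} - 6 \left(- \frac{1}{20}\right) \left(- \frac{1}{113}\right) = \frac{113}{128} - \frac{3}{1130} = \frac{63653}{72320}$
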